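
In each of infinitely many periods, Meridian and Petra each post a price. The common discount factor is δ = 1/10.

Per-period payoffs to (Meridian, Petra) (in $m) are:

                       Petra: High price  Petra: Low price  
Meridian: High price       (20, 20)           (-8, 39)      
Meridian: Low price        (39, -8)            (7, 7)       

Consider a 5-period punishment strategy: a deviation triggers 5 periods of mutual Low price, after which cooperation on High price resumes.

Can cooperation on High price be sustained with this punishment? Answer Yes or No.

No

Comparing payoff streams over the 6 periods until play realigns: cooperate → 20(1+δ+…+δ^5); deviate → 39 + 7(δ+…+δ^5).
Cooperation is sustained iff (20−7)(δ+…+δ^5) ≥ 39−20.
δ+…+δ^5 = 1/10·(1−(1/10)^5)/(1−1/10) = 0.1111, and (39−20)/(20−7) = 1.4615.
0.1111 < 1.4615, so cooperation is not sustainable.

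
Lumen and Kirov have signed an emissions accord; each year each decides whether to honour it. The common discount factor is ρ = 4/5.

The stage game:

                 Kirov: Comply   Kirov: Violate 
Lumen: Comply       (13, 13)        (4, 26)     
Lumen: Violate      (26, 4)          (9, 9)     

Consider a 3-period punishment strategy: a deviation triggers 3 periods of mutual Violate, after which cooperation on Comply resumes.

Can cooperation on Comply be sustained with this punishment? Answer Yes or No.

IC: ρ+…+ρ^3 ≥ (26−13)/(13−9) = 13/4.
At ρ = 4/5: partial sum = 1.9520 < 3.2500. Cooperation not sustainable.

No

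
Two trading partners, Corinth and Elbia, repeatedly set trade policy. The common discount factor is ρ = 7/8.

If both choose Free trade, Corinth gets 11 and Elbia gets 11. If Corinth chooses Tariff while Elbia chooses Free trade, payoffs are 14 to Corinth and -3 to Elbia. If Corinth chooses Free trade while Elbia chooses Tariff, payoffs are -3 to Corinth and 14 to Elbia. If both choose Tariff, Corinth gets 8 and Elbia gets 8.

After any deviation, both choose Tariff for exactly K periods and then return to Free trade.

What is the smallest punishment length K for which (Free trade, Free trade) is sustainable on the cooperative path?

2

Need Σ_{k=1}^{K} ρ^k ≥ (14−11)/(11−8) = 1.0000 at ρ = 7/8.
At K = 1 the sum is 0.8750 < 1.0000; at K = 2 it is 1.6406 ≥ 1.0000.
So the minimum punishment length is K = 2.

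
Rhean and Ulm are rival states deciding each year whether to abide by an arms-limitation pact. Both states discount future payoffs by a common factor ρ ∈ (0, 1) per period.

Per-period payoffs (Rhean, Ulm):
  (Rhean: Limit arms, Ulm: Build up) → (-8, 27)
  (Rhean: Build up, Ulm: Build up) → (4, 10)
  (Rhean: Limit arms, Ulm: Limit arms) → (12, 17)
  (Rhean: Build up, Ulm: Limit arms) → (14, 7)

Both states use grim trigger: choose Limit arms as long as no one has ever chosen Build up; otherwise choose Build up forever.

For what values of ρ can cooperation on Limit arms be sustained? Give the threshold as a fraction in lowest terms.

10/17

Rhean's threshold: (14−12)/(14−4) = 1/5.
Ulm's threshold: (27−17)/(27−10) = 10/17.
1/5 < 10/17, so Ulm binds and ρ* = 10/17.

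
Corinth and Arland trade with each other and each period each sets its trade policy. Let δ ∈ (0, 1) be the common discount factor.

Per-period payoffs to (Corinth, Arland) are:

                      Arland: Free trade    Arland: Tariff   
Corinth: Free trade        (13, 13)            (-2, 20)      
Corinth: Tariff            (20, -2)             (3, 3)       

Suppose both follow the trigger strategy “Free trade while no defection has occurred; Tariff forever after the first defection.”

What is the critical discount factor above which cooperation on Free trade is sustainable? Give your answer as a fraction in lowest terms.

7/17

One-period gain from deviating is 20 − 13 = 7. The loss is 13 − 3 = 10 in every subsequent period, with present value 10·δ/(1−δ).
Deviation is unprofitable when 10·δ/(1−δ) ≥ 7, i.e. δ/(1−δ) ≥ 7/10.
Equivalently δ ≥ 7/(7+10) = 7/17.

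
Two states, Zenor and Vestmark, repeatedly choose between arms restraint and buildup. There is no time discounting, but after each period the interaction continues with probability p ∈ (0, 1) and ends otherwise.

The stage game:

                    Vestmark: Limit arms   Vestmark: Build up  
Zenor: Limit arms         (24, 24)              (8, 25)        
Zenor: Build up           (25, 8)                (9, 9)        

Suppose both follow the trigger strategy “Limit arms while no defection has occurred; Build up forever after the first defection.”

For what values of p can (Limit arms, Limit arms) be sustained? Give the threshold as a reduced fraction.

Expected cooperation value is 24 + p·24 + p²·24 + … = 24/(1−p); deviation gives 25 + p·9/(1−p).
24 ≥ 25(1−p) + 9p ⇒ 16p ≥ 1 ⇒ p ≥ 1/16.

1/16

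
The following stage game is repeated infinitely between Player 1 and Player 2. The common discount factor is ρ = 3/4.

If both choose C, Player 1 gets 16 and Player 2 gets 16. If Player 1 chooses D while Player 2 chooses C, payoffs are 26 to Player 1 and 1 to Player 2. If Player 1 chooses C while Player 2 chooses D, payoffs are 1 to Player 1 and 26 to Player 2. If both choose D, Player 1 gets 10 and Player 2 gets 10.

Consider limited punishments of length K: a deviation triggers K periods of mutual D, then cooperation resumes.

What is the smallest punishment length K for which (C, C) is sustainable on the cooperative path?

3

IC: ρ(1−ρ^K)/(1−ρ) ≥ (26−16)/(16−10) = 5/3.
With ρ = 3/4: need 1 − ρ^K ≥ 5/3·(1−3/4)/(3/4), i.e. ρ^K ≤ 0.4444.
Since (3/4)^2 = 0.5625 and (3/4)^3 = 0.4219, the smallest such K is 3.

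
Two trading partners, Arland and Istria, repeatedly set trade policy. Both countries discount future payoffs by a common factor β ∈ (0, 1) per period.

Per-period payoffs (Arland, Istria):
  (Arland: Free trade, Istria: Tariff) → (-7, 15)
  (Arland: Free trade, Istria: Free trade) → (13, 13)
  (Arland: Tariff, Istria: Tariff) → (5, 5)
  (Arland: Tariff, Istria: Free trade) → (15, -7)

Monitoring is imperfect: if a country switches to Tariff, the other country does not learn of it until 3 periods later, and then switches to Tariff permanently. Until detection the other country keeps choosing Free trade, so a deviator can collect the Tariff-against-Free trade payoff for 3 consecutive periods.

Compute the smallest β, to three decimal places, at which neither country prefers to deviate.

0.585

The best deviation is to choose Tariff for all 3 undetected periods, earning 15 each, then 5 forever once detected.
Deviation value: 15(1−β^3)/(1−β) + 5β^3/(1−β); cooperation value: 13/(1−β).
IC: 13 ≥ 15(1−β^3) + 5β^3 = 15 − 10β^3.
So β^3 ≥ 2/10 = 1/5, giving β ≥ (1/5)^(1/3) ≈ 0.585.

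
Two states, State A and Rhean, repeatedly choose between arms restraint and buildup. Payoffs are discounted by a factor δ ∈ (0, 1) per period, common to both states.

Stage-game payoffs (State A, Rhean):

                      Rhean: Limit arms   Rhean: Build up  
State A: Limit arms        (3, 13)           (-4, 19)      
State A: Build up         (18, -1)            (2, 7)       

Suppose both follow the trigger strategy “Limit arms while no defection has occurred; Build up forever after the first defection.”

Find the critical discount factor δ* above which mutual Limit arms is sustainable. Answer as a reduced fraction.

State A's threshold: (18−3)/(18−2) = 15/16.
Rhean's threshold: (19−13)/(19−7) = 1/2.
15/16 > 1/2, so State A binds and δ* = 15/16.

15/16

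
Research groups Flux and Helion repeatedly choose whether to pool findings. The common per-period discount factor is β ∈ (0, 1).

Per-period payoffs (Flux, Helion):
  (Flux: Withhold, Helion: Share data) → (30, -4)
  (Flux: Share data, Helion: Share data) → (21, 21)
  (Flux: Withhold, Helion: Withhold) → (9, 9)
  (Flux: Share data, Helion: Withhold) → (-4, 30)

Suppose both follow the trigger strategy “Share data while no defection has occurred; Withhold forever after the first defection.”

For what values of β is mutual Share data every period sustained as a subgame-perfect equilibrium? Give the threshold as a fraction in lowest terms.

3/7

Cooperation forever yields 21 each period: 21/(1−β).
Deviating yields 30 once, then 9 forever: 30 + 9β/(1−β).
No profitable deviation requires 21/(1−β) ≥ 30 + 9β/(1−β).
Multiplying by (1−β): 21 ≥ 30(1−β) + 9β = 30 − 21β.
So 21β ≥ 9, i.e. β ≥ 9/21 = 3/7.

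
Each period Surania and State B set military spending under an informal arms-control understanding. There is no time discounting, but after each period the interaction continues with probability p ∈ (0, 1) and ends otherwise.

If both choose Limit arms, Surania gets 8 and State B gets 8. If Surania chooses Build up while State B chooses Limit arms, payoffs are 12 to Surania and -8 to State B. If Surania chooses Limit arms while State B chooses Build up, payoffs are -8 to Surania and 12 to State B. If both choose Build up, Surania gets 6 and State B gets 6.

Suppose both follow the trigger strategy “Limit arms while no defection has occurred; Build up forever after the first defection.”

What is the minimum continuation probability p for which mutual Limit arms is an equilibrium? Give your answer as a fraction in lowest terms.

With no time discounting, the continuation probability p plays the role of the discount factor.
Grim-trigger IC: 8/(1−p) ≥ 12 + 6p/(1−p) ⇒ p ≥ (12−8)/(12−6) = 2/3.

2/3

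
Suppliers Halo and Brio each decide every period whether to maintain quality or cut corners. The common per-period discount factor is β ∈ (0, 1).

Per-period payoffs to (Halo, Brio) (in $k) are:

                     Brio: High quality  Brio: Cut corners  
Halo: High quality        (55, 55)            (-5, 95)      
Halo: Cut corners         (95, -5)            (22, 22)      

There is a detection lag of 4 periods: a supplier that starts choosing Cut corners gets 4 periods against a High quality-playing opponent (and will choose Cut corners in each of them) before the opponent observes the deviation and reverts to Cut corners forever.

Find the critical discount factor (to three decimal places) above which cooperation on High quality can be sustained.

A deviator earns 95 for 4 periods, then 22 forever; cooperating earns 55 forever. Multiplying the IC by (1−β):
55 ≥ 95(1−β^4) + 22β^4, so 73·β^4 ≥ 40 and β^4 ≥ 40/73.
β ≥ (40/73)^(1/4) ≈ 0.860.

0.860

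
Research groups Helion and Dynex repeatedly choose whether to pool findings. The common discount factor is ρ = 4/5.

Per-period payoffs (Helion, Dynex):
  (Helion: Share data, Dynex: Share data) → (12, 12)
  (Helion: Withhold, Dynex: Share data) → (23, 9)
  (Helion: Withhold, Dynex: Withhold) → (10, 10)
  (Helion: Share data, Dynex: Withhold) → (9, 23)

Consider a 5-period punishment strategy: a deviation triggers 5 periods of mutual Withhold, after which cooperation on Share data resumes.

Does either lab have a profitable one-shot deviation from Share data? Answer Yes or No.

Yes

A one-shot deviation gives 23 now, then 10 for 5 periods, then back to 12.
Gain from deviating: (23−12) today; loss: (12−10) in each of the next 5 periods.
No-deviation condition: (12−10)(ρ+…+ρ^5) ≥ 23−12, i.e. ρ+…+ρ^5 ≥ 11/2.
At ρ = 4/5: ρ+…+ρ^5 = 2.6893 < 5.5000.
So cooperation is not sustainable.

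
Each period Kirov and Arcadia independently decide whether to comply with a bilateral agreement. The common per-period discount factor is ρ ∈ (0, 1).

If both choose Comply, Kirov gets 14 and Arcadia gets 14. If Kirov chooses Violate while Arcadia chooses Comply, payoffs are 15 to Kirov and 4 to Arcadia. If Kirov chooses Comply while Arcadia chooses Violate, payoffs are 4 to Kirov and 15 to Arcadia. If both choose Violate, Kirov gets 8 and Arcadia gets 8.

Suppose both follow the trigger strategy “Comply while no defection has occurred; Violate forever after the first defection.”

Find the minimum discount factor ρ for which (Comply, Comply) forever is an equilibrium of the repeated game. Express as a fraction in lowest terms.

1/7

Cooperation forever yields 14 each period: 14/(1−ρ).
Deviating yields 15 once, then 8 forever: 15 + 8ρ/(1−ρ).
No profitable deviation requires 14/(1−ρ) ≥ 15 + 8ρ/(1−ρ).
Multiplying by (1−ρ): 14 ≥ 15(1−ρ) + 8ρ = 15 − 7ρ.
So 7ρ ≥ 1, i.e. ρ ≥ 1/7.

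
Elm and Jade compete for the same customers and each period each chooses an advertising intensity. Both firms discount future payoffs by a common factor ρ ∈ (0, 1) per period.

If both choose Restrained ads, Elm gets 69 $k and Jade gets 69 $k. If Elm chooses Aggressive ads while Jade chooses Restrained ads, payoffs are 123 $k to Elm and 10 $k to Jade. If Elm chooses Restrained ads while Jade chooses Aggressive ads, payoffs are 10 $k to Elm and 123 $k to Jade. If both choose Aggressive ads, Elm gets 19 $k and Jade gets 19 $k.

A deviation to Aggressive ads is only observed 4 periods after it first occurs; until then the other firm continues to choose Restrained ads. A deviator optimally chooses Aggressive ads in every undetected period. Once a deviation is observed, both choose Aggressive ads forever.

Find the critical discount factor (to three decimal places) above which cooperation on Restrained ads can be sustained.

A deviator earns 123 for 4 periods, then 19 forever; cooperating earns 69 forever. Multiplying the IC by (1−ρ):
69 ≥ 123(1−ρ^4) + 19ρ^4, so 104·ρ^4 ≥ 54 and ρ^4 ≥ 27/52.
ρ ≥ (27/52)^(1/4) ≈ 0.849.

0.849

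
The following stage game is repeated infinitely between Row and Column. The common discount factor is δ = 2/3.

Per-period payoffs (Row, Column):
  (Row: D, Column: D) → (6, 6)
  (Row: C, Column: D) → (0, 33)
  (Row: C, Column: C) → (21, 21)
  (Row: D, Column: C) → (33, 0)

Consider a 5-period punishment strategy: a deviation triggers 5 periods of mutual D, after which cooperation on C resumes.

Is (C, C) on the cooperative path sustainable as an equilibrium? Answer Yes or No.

Yes

IC: δ+…+δ^5 ≥ (33−21)/(21−6) = 4/5.
At δ = 2/3: partial sum = 1.7366 ≥ 0.8000. Cooperation sustainable.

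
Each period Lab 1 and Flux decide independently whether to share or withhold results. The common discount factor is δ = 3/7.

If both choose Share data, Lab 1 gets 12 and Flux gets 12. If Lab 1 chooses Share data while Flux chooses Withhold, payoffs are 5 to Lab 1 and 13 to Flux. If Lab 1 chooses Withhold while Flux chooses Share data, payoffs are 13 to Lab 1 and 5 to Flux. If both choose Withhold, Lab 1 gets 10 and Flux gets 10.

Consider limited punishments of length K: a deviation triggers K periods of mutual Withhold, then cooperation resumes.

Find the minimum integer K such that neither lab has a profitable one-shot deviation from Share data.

No profitable deviation requires (12−10)(δ+…+δ^K) ≥ 13−12, i.e. δ+…+δ^K ≥ 1/2 ≈ 0.5000.
With δ = 3/7, the partial sums are K=1: 0.4286, K=2: 0.6122.
K = 2 is the first length at which the sum reaches 0.5000.

2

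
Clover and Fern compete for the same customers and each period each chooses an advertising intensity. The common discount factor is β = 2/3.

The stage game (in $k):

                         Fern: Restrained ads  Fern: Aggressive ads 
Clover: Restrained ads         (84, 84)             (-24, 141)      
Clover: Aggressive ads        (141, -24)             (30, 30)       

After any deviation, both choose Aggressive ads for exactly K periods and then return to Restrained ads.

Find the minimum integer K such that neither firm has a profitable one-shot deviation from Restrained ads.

No profitable deviation requires (84−30)(β+…+β^K) ≥ 141−84, i.e. β+…+β^K ≥ 19/18 ≈ 1.0556.
With β = 2/3, the partial sums are K=1: 0.6667, K=2: 1.1111.
K = 2 is the first length at which the sum reaches 1.0556.

2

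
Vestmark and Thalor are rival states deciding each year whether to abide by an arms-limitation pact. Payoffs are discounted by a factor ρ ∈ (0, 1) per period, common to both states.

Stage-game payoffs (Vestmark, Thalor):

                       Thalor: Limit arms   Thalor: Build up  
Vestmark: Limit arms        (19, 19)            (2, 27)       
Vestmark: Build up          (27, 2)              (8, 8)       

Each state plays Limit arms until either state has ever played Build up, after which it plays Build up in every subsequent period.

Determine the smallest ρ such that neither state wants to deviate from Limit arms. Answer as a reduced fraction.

One-period gain from deviating is 27 − 19 = 8. The loss is 19 − 8 = 11 in every subsequent period, with present value 11·ρ/(1−ρ).
Deviation is unprofitable when 11·ρ/(1−ρ) ≥ 8, i.e. ρ/(1−ρ) ≥ 8/11.
Equivalently ρ ≥ 8/(8+11) = 8/19.

8/19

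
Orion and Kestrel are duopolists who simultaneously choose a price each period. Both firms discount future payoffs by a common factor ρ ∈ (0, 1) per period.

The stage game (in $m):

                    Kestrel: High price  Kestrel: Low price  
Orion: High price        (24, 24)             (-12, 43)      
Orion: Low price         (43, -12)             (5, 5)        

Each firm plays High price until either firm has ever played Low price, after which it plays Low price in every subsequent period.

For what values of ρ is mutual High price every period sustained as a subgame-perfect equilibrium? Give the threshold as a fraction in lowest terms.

Under grim trigger the critical discount factor is (T−C)/(T−P) with T = 43, C = 24, P = 5.
ρ* = (43−24)/(43−5) = 19/38 = 1/2.

1/2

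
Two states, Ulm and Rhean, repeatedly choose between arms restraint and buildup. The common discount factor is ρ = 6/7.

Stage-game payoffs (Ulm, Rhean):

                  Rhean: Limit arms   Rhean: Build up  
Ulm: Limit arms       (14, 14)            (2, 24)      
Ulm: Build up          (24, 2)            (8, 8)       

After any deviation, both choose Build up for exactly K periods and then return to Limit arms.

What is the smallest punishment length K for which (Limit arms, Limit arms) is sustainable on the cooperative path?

3

IC: ρ(1−ρ^K)/(1−ρ) ≥ (24−14)/(14−8) = 5/3.
With ρ = 6/7: need 1 − ρ^K ≥ 5/3·(1−6/7)/(6/7), i.e. ρ^K ≤ 0.7222.
Since (6/7)^2 = 0.7347 and (6/7)^3 = 0.6297, the smallest such K is 3.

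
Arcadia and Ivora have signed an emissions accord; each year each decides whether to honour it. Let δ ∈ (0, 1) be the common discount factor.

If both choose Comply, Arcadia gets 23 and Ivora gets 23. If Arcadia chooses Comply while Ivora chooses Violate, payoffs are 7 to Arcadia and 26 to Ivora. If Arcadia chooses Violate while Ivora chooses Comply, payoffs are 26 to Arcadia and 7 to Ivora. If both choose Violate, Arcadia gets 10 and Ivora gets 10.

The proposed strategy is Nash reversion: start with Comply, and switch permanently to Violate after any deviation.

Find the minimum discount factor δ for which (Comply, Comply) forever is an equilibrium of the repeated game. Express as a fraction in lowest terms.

One-period gain from deviating is 26 − 23 = 3. The loss is 23 − 10 = 13 in every subsequent period, with present value 13·δ/(1−δ).
Deviation is unprofitable when 13·δ/(1−δ) ≥ 3, i.e. δ/(1−δ) ≥ 3/13.
Equivalently δ ≥ 3/(3+13) = 3/16.

3/16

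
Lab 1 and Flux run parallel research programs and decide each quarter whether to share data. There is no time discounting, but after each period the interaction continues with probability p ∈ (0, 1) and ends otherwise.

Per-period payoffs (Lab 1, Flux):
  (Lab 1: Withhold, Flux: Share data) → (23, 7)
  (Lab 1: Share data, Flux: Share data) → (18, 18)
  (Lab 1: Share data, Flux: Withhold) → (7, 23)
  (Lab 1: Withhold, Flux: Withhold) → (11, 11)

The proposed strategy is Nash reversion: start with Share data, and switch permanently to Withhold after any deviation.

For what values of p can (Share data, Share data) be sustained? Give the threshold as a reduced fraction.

With no time discounting, the continuation probability p plays the role of the discount factor.
Grim-trigger IC: 18/(1−p) ≥ 23 + 11p/(1−p) ⇒ p ≥ (23−18)/(23−11) = 5/12.

5/12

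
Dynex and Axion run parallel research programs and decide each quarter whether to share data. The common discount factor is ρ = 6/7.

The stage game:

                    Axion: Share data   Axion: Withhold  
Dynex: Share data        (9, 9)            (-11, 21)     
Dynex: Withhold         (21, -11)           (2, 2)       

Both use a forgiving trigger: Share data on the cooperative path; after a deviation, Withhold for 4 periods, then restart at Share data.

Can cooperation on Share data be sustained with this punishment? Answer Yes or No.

Yes

Comparing payoff streams over the 5 periods until play realigns: cooperate → 9(1+ρ+…+ρ^4); deviate → 21 + 2(ρ+…+ρ^4).
Cooperation is sustained iff (9−2)(ρ+…+ρ^4) ≥ 21−9.
ρ+…+ρ^4 = 6/7·(1−(6/7)^4)/(1−6/7) = 2.7613, and (21−9)/(9−2) = 1.7143.
2.7613 ≥ 1.7143, so cooperation is sustainable.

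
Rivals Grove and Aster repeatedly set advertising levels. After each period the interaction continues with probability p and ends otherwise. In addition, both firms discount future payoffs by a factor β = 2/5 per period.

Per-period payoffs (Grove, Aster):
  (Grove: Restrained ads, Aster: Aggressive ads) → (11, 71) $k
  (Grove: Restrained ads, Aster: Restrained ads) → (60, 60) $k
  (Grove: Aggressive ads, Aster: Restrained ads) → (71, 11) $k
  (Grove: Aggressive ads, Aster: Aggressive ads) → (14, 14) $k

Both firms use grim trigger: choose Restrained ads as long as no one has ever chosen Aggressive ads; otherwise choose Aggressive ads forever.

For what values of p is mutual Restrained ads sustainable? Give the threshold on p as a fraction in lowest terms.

55/114

With continuation probability p and discount β, the effective per-period discount factor is βp.
Grim-trigger IC: βp ≥ (71−60)/(71−14) = 11/57.
So p ≥ (11/57)/(2/5) = 55/114.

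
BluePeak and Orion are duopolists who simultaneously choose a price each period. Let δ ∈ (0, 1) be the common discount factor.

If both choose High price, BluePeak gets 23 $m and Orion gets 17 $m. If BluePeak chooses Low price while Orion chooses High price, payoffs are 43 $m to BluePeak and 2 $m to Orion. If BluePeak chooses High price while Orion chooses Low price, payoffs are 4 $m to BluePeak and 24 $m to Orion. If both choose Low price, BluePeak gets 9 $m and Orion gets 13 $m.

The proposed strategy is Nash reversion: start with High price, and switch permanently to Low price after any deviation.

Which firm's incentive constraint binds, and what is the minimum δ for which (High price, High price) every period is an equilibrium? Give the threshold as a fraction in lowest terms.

For BluePeak: deviation gain 43−23 = 20, per-period punishment loss 23−9 = 14. IC gives δ ≥ 20/34 = 10/17.
For Orion: gain 7, loss 4 per period, so δ ≥ 7/11.
The tighter constraint is Orion's, so cooperation needs δ ≥ 7/11.

Orion; δ ≥ 7/11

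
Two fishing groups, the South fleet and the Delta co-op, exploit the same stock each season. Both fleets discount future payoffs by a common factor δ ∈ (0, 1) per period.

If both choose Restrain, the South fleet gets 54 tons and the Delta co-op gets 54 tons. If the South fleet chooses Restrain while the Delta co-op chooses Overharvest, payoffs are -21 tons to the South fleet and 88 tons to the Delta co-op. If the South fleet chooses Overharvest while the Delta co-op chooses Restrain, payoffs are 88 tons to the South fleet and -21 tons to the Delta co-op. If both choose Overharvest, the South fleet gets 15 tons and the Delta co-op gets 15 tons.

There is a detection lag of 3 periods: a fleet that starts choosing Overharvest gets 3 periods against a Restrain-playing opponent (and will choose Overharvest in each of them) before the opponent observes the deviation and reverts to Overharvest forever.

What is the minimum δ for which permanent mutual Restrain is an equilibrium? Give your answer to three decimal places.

0.775

Deviating for the 3 undetected periods gains 88−54 = 34 per period over cooperation, then loses 54−15 = 39 per period forever once punishment starts.
Gain: 34(1 + δ + … + δ^2); loss: 39·δ^3/(1−δ).
No profitable deviation ⇔ 34(1−δ^3) ≤ 39·δ^3, i.e. δ^3 ≥ 34/(34+39) = 34/73.
Hence δ ≥ (34/73)^(1/3) ≈ 0.775.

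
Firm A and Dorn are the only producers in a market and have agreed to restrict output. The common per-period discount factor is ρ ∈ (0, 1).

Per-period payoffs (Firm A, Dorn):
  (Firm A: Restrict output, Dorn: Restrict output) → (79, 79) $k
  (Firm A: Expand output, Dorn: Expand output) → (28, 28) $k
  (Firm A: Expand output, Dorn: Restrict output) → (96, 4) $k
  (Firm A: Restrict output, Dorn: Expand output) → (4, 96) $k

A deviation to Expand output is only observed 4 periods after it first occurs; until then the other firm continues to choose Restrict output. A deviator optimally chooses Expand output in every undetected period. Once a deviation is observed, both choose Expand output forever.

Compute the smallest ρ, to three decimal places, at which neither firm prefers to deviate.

Deviating for the 4 undetected periods gains 96−79 = 17 per period over cooperation, then loses 79−28 = 51 per period forever once punishment starts.
Gain: 17(1 + ρ + … + ρ^3); loss: 51·ρ^4/(1−ρ).
No profitable deviation ⇔ 17(1−ρ^4) ≤ 51·ρ^4, i.e. ρ^4 ≥ 17/(17+51) = 1/4.
Hence ρ ≥ (1/4)^(1/4) ≈ 0.707.

0.707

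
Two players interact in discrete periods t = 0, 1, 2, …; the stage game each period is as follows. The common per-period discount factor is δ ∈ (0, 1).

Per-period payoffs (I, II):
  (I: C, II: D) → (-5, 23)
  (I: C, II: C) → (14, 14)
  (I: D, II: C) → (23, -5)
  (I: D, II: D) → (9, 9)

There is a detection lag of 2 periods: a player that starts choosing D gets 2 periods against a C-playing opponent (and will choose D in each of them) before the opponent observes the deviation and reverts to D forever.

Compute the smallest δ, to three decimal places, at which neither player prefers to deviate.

0.802

The best deviation is to choose D for all 2 undetected periods, earning 23 each, then 9 forever once detected.
Deviation value: 23(1−δ^2)/(1−δ) + 9δ^2/(1−δ); cooperation value: 14/(1−δ).
IC: 14 ≥ 23(1−δ^2) + 9δ^2 = 23 − 14δ^2.
So δ^2 ≥ 9/14, giving δ ≥ (9/14)^(1/2) ≈ 0.802.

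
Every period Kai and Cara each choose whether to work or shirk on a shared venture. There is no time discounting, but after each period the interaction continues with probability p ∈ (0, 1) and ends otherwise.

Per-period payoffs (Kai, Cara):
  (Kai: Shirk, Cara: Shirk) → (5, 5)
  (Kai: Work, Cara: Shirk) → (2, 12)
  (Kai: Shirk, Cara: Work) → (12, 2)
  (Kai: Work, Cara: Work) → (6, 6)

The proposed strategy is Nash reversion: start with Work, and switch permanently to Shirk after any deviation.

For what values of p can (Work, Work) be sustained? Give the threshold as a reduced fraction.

6/7

Expected cooperation value is 6 + p·6 + p²·6 + … = 6/(1−p); deviation gives 12 + p·5/(1−p).
6 ≥ 12(1−p) + 5p ⇒ 7p ≥ 6 ⇒ p ≥ 6/7.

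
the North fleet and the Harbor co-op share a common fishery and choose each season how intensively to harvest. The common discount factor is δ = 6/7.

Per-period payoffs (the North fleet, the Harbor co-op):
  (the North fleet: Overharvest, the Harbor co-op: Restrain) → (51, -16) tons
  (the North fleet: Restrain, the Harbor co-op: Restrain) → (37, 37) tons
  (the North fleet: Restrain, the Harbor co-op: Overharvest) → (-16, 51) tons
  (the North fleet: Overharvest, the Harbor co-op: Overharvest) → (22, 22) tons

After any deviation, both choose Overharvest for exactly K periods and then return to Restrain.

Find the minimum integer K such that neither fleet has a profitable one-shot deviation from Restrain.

2

IC: δ(1−δ^K)/(1−δ) ≥ (51−37)/(37−22) = 14/15.
With δ = 6/7: need 1 − δ^K ≥ 14/15·(1−6/7)/(6/7), i.e. δ^K ≤ 0.8444.
Since (6/7)^1 = 0.8571 and (6/7)^2 = 0.7347, the smallest such K is 2.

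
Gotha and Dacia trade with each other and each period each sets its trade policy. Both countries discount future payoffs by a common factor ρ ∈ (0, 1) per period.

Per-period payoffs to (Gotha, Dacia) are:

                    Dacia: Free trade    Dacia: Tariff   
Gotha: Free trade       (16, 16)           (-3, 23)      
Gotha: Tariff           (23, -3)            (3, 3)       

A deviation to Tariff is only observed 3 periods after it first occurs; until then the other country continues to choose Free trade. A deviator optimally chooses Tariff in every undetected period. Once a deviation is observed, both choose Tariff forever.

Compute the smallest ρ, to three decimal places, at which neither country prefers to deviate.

0.705

Deviating for the 3 undetected periods gains 23−16 = 7 per period over cooperation, then loses 16−3 = 13 per period forever once punishment starts.
Gain: 7(1 + ρ + … + ρ^2); loss: 13·ρ^3/(1−ρ).
No profitable deviation ⇔ 7(1−ρ^3) ≤ 13·ρ^3, i.e. ρ^3 ≥ 7/(7+13) = 7/20.
Hence ρ ≥ (7/20)^(1/3) ≈ 0.705.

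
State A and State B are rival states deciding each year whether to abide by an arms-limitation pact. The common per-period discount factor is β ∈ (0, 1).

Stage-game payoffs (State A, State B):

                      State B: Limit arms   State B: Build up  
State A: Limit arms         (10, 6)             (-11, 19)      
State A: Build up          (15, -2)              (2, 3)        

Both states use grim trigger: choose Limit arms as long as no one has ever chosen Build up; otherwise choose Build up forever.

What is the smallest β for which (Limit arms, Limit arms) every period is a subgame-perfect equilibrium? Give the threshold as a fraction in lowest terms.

State A: cooperation gives 10 each period; deviation gives 15 once then 2 forever.
  10/(1−β) ≥ 15 + 2β/(1−β) ⇒ β ≥ 5/13.
State B: cooperation gives 6 each period; deviation gives 19 once then 3 forever.
  β ≥ 13/16.
Both must hold, so the binding constraint is State B's: β ≥ 13/16.

13/16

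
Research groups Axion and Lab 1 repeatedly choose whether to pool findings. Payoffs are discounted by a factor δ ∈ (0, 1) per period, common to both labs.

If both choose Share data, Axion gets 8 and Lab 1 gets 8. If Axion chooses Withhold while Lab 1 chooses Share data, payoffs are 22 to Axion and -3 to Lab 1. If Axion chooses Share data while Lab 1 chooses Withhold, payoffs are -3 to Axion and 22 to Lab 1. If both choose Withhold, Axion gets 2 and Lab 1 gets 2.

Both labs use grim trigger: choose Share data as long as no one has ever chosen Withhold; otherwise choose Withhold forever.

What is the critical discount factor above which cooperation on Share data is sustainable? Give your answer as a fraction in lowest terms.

Under grim trigger the critical discount factor is (T−C)/(T−P) with T = 22, C = 8, P = 2.
δ* = (22−8)/(22−2) = 14/20 = 7/10.

7/10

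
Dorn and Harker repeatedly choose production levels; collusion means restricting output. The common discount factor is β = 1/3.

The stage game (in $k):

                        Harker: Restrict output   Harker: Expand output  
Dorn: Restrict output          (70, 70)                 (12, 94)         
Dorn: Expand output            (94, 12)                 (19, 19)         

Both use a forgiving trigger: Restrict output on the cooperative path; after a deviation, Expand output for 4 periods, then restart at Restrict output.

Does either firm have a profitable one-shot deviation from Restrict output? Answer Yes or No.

No

Comparing payoff streams over the 5 periods until play realigns: cooperate → 70(1+β+…+β^4); deviate → 94 + 19(β+…+β^4).
Cooperation is sustained iff (70−19)(β+…+β^4) ≥ 94−70.
β+…+β^4 = 1/3·(1−(1/3)^4)/(1−1/3) = 0.4938, and (94−70)/(70−19) = 0.4706.
0.4938 ≥ 0.4706, so cooperation is sustainable.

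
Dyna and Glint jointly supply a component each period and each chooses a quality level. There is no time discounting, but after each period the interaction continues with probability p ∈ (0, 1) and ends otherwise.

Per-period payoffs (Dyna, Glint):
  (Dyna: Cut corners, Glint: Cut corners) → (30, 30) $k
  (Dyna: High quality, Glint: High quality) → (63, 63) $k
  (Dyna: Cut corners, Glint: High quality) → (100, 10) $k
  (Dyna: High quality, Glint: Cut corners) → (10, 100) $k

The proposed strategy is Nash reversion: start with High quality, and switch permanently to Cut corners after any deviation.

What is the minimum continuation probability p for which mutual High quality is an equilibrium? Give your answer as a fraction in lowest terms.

Expected cooperation value is 63 + p·63 + p²·63 + … = 63/(1−p); deviation gives 100 + p·30/(1−p).
63 ≥ 100(1−p) + 30p ⇒ 70p ≥ 37 ⇒ p ≥ 37/70.

37/70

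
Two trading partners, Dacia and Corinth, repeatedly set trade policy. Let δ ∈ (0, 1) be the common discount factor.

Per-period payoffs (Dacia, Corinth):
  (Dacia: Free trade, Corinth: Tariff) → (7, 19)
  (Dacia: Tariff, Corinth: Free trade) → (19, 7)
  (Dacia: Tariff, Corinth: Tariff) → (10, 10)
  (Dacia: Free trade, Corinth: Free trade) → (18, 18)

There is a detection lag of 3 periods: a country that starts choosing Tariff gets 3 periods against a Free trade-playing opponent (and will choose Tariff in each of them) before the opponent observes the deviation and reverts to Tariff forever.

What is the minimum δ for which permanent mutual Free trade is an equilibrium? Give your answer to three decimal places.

Deviating for the 3 undetected periods gains 19−18 = 1 per period over cooperation, then loses 18−10 = 8 per period forever once punishment starts.
Gain: 1(1 + δ + … + δ^2); loss: 8·δ^3/(1−δ).
No profitable deviation ⇔ 1(1−δ^3) ≤ 8·δ^3, i.e. δ^3 ≥ 1/(1+8) = 1/9.
Hence δ ≥ (1/9)^(1/3) ≈ 0.481.

0.481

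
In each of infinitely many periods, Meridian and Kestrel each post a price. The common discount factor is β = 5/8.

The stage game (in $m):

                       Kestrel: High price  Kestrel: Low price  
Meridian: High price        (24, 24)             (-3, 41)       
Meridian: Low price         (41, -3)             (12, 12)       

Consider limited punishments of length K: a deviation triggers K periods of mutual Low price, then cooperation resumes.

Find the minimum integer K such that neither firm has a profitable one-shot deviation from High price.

No profitable deviation requires (24−12)(β+…+β^K) ≥ 41−24, i.e. β+…+β^K ≥ 17/12 ≈ 1.4167.
With β = 5/8, the partial sums are K=1: 0.6250, K=2: 1.0156, K=3: 1.2598, K=4: 1.4124, K=5: 1.5077.
K = 5 is the first length at which the sum reaches 1.4167.

5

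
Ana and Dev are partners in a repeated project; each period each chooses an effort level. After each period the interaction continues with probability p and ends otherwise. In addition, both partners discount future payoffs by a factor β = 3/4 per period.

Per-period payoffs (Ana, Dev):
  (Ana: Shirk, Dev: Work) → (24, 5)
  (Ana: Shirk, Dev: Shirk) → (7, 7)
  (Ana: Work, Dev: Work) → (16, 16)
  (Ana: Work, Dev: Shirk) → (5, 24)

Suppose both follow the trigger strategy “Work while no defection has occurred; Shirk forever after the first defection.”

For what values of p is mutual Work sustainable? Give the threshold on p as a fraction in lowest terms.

With continuation probability p and discount β, the effective per-period discount factor is βp.
Grim-trigger IC: βp ≥ (24−16)/(24−7) = 8/17.
So p ≥ (8/17)/(3/4) = 32/51.

32/51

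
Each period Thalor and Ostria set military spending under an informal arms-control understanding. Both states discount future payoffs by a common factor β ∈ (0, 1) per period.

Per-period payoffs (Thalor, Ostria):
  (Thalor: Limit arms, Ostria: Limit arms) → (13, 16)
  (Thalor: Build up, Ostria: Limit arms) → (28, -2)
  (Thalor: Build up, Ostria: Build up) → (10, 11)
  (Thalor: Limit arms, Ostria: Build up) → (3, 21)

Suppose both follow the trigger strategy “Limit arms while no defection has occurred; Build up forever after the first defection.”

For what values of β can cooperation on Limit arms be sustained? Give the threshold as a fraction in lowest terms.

5/6

For Thalor: deviation gain 28−13 = 15, per-period punishment loss 13−10 = 3. IC gives β ≥ 15/18 = 5/6.
For Ostria: gain 5, loss 5 per period, so β ≥ 5/10 = 1/2.
The tighter constraint is Thalor's, so cooperation needs β ≥ 5/6.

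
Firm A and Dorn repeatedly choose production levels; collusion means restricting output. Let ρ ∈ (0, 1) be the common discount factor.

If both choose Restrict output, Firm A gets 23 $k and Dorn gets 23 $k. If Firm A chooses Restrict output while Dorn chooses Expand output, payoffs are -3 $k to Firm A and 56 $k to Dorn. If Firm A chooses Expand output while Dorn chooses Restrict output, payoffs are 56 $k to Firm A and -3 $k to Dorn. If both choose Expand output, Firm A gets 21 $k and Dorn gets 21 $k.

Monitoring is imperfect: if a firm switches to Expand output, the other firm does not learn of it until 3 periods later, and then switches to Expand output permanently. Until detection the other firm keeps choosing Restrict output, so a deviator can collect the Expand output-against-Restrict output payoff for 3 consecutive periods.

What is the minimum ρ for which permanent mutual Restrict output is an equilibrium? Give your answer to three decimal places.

0.981

A deviator earns 56 for 3 periods, then 21 forever; cooperating earns 23 forever. Multiplying the IC by (1−ρ):
23 ≥ 56(1−ρ^3) + 21ρ^3, so 35·ρ^3 ≥ 33 and ρ^3 ≥ 33/35.
ρ ≥ (33/35)^(1/3) ≈ 0.981.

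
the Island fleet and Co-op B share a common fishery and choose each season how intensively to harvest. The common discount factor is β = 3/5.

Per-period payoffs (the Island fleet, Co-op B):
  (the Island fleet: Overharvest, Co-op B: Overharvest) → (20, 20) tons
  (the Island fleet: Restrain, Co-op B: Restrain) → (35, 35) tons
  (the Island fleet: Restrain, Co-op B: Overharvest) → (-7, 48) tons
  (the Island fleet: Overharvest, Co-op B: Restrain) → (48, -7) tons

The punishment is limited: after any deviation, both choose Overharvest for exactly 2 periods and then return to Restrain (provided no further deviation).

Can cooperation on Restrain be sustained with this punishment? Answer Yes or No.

Comparing payoff streams over the 3 periods until play realigns: cooperate → 35(1+β+…+β^2); deviate → 48 + 20(β+…+β^2).
Cooperation is sustained iff (35−20)(β+…+β^2) ≥ 48−35.
β+…+β^2 = 3/5·(1−(3/5)^2)/(1−3/5) = 0.9600, and (48−35)/(35−20) = 0.8667.
0.9600 ≥ 0.8667, so cooperation is sustainable.

Yes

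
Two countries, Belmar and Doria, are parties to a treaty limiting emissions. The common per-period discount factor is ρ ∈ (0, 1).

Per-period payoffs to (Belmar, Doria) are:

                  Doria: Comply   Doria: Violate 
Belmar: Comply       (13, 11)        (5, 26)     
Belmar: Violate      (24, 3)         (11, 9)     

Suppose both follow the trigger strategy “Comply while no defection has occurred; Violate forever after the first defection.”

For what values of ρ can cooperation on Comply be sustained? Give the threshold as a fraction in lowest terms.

Belmar: cooperation gives 13 each period; deviation gives 24 once then 11 forever.
  13/(1−ρ) ≥ 24 + 11ρ/(1−ρ) ⇒ ρ ≥ 11/13.
Doria: cooperation gives 11 each period; deviation gives 26 once then 9 forever.
  ρ ≥ 15/17.
Both must hold, so the binding constraint is Doria's: ρ ≥ 15/17.

15/17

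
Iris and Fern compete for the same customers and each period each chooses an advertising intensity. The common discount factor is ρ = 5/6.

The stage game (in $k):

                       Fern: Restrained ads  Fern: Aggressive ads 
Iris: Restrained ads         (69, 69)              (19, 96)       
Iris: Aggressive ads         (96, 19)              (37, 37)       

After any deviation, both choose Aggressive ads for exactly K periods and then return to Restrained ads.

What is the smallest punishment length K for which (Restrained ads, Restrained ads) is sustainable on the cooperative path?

IC: ρ(1−ρ^K)/(1−ρ) ≥ (96−69)/(69−37) = 27/32.
With ρ = 5/6: need 1 − ρ^K ≥ 27/32·(1−5/6)/(5/6), i.e. ρ^K ≤ 0.8313.
Since (5/6)^1 = 0.8333 and (5/6)^2 = 0.6944, the smallest such K is 2.

2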